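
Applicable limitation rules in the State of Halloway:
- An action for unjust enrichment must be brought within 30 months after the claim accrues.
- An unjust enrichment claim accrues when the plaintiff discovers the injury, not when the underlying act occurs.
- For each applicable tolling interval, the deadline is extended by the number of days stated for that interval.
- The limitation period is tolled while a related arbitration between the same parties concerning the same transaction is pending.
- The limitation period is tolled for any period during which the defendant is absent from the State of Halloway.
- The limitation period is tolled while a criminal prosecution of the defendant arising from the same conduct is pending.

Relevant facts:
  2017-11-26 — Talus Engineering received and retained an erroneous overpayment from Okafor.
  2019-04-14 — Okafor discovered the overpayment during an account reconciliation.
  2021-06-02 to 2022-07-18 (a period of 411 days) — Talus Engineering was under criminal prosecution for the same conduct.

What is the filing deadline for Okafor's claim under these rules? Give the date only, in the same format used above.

The claim did not accrue until Okafor discovered the injury on 2019-04-14; the 2017-11-26 act date does not start the clock under the stated rule.
The untolled deadline — 30 months after 2019-04-14 — is 2021-10-14.
The period was tolled for 411 days by the pending criminal prosecution (2021-06-02 to 2022-07-18), pushing the deadline to 2022-11-29.

2022-11-29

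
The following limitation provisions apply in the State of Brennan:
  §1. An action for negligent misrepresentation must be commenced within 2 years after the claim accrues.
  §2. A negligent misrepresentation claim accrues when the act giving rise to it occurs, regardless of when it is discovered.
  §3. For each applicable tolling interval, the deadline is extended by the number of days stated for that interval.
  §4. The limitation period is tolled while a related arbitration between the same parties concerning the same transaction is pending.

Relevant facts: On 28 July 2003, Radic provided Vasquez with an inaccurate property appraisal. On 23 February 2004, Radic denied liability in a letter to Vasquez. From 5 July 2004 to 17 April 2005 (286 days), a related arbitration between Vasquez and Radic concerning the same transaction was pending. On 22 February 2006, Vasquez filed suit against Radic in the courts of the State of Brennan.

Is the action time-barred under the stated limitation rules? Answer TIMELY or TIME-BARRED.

TIMELY

The limitation period began to run on 28 July 2003.
2 years from 28 July 2003 is 28 July 2005.
The period was tolled for 286 days by the pending related arbitration (5 July 2004 to 17 April 2005), pushing the deadline to 10 May 2006.
The other events in the timeline have no effect on the limitation period under the stated rules.
The 22 February 2006 filing precedes the 10 May 2006 deadline; the claim is timely.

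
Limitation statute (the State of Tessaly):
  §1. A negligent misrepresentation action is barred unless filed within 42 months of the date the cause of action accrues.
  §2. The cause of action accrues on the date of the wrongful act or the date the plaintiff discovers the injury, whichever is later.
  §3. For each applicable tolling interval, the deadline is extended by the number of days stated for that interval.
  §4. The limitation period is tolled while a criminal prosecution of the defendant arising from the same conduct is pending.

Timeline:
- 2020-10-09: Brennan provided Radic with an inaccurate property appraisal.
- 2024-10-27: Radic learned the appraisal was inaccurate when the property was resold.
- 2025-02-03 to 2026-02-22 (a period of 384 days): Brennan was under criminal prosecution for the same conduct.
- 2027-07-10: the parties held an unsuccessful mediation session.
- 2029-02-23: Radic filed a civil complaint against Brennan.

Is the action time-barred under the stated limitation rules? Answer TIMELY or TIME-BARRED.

TIMELY

The claim accrued on 2024-10-27 — the later of the 2020-10-09 act and the 2024-10-27 discovery.
42 months from 2024-10-27 is 2028-04-27.
The period was tolled for 384 days by the pending criminal prosecution (2025-02-03 to 2026-02-22), pushing the deadline to 2029-05-16.
None of the other events listed affects the running of the period under the stated rules.
The 2029-02-23 filing precedes the 2029-05-16 deadline; the claim is timely.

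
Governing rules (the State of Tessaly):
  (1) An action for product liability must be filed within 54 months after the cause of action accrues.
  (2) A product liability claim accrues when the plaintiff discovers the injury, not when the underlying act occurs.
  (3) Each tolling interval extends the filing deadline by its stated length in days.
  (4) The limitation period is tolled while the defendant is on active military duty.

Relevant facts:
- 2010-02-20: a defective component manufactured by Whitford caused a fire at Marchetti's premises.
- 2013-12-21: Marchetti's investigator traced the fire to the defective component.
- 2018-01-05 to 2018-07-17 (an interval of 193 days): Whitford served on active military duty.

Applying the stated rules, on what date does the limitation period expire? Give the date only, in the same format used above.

2018-12-31

Under the discovery rule, the claim accrued on 2013-12-21, when Marchetti discovered the injury — not on the 2010-02-20 date of the underlying act.
The untolled deadline — 54 months after 2013-12-21 — is 2018-06-21.
The defendant's active military service from 2018-01-05 to 2018-07-17 tolled the period for 193 days, extending the deadline to 2018-12-31.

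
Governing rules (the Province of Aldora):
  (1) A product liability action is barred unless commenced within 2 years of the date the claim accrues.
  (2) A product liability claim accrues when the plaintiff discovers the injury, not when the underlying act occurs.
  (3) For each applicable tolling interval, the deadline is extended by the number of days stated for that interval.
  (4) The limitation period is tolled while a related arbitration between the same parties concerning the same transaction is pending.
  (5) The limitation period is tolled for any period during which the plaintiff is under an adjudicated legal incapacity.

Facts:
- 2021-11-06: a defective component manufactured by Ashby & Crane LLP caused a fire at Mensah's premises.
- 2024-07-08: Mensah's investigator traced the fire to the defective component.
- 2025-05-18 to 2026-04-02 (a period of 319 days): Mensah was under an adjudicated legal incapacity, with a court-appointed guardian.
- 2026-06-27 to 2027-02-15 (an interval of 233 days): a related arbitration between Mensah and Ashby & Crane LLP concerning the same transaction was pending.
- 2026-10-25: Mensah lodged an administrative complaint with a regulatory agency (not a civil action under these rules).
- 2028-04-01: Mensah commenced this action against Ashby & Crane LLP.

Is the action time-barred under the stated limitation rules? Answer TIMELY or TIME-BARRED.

Under the discovery rule, the claim accrued on 2024-07-08, when Mensah discovered the injury — not on the 2021-11-06 date of the underlying act.
The untolled deadline — 2 years after 2024-07-08 — is 2026-07-08.
Because the plaintiff's legal incapacity ran from 2025-05-18 to 2026-04-02, the deadline is extended by 319 days to 2027-05-23.
Because the pending related arbitration ran from 2026-06-27 to 2027-02-15, the deadline is extended by 233 days to 2028-01-11.
Nothing else in the chronology tolls or restarts the period.
Mensah filed on 2028-04-01, after the 2028-01-11 deadline, so the action is time-barred.

TIME-BARRED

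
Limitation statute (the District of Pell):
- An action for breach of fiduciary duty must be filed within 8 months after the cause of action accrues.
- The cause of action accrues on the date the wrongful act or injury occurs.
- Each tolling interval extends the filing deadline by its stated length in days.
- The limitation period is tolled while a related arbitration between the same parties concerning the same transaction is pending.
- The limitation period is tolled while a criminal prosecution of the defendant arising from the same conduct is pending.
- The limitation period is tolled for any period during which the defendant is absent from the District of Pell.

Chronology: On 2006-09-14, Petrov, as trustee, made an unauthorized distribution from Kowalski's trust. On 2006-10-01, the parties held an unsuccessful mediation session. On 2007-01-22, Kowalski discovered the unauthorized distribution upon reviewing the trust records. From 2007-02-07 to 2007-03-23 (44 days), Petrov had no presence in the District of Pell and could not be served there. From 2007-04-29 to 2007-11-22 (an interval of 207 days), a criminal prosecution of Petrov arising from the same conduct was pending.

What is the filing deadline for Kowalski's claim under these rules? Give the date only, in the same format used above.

The claim accrued on 2006-09-14, when the wrongful act occurred; under the stated occurrence rule the 2007-01-22 discovery does not delay accrual.
The untolled deadline — 8 months after 2006-09-14 — is 2007-05-14.
Because the defendant's absence from the jurisdiction ran from 2007-02-07 to 2007-03-23, the deadline is extended by 44 days to 2007-06-27.
The period was tolled for 207 days by the pending criminal prosecution (2007-04-29 to 2007-11-22), pushing the deadline to 2008-01-20.
The other events in the timeline have no effect on the limitation period under the stated rules.

2008-01-20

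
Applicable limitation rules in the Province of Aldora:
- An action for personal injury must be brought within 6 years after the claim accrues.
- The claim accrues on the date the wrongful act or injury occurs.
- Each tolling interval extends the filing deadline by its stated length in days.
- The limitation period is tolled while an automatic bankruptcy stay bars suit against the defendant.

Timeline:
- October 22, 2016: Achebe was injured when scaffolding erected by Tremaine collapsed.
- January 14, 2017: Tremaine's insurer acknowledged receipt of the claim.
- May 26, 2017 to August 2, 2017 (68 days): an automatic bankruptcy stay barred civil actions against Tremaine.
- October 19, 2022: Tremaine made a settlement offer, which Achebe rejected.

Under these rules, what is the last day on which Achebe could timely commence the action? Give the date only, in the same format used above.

December 29, 2022

The claim accrued on October 22, 2016, when the wrongful act occurred.
6 years from October 22, 2016 is October 22, 2022.
The automatic bankruptcy stay from May 26, 2017 to August 2, 2017 tolled the period for 68 days, extending the deadline to December 29, 2022.
Nothing else in the chronology tolls or restarts the period.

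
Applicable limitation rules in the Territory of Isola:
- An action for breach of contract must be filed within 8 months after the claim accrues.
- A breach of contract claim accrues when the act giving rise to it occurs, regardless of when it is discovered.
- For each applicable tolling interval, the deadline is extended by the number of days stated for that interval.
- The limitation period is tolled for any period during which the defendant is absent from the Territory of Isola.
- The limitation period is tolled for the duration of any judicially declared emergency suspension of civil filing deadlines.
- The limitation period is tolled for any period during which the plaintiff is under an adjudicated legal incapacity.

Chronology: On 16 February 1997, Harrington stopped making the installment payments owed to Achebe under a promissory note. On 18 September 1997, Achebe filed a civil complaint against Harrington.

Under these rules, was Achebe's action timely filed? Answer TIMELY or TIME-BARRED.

The claim accrued on 16 February 1997, the date of the act.
The untolled deadline — 8 months after 16 February 1997 — is 16 October 1997.
Achebe filed on 18 September 1997, before the 16 October 1997 deadline, so the action is timely.

TIMELY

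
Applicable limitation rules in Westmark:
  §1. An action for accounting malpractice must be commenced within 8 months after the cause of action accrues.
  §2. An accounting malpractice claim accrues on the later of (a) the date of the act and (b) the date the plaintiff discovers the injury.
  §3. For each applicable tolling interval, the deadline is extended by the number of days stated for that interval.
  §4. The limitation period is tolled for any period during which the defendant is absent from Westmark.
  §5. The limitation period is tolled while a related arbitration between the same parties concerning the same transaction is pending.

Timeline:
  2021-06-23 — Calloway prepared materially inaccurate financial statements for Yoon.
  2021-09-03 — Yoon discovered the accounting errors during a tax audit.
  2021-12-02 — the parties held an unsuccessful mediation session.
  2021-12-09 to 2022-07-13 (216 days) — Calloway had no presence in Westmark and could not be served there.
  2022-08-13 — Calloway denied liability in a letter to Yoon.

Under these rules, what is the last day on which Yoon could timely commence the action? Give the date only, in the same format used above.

2022-12-05

Because discovery on 2021-09-03 post-dates the 2021-06-23 act, accrual under the later-of rule falls on 2021-09-03.
The untolled deadline — 8 months after 2021-09-03 — is 2022-05-03.
The period was tolled for 216 days by the defendant's absence from the jurisdiction (2021-12-09 to 2022-07-13), pushing the deadline to 2022-12-05.
Nothing else in the chronology tolls or restarts the period.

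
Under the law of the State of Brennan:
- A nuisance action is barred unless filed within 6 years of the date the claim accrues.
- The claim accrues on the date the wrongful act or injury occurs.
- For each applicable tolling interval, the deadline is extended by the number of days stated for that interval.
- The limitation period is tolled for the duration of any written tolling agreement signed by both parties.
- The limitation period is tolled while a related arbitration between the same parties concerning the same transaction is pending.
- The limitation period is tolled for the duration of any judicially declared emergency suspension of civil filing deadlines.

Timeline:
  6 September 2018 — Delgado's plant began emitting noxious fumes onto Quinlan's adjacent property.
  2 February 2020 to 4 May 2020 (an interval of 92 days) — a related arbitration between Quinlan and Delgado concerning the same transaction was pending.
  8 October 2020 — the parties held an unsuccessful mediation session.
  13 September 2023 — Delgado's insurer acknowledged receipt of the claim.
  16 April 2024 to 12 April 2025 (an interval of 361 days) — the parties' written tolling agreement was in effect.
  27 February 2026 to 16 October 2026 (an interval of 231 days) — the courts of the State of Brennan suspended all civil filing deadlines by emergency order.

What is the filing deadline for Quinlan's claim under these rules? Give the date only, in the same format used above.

The limitation period began to run on 6 September 2018.
6 years from 6 September 2018 is 6 September 2024.
The pending related arbitration from 2 February 2020 to 4 May 2020 tolled the period for 92 days, extending the deadline to 7 December 2024.
Because the written tolling agreement ran from 16 April 2024 to 12 April 2025, the deadline is extended by 361 days to 3 December 2025.
By the time the emergency suspension of filing deadlines began on 27 February 2026, the limitation period had already expired on 3 December 2025; that interval cannot revive it.
None of the other events listed affects the running of the period under the stated rules.

3 December 2025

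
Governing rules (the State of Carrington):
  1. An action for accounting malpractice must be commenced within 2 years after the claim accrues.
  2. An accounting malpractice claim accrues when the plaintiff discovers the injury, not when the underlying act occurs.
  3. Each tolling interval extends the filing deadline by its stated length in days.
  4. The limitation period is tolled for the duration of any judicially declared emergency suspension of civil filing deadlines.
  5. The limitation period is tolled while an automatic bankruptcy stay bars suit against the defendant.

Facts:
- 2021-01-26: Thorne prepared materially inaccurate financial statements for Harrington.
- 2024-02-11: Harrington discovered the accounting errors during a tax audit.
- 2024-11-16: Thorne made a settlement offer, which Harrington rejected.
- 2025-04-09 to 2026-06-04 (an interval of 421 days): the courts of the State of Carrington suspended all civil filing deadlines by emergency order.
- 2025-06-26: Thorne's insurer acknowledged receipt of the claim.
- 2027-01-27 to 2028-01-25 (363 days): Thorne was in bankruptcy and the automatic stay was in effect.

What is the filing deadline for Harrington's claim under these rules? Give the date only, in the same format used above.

2028-04-05

Accrual is tied to discovery, so the period began on 2024-02-11 rather than on 2021-01-26 when the act occurred.
The untolled deadline — 2 years after 2024-02-11 — is 2026-02-11.
The emergency suspension of filing deadlines from 2025-04-09 to 2026-06-04 tolled the period for 421 days, extending the deadline to 2027-04-08.
Because the automatic bankruptcy stay ran from 2027-01-27 to 2028-01-25, the deadline is extended by 363 days to 2028-04-05.
Nothing else in the chronology tolls or restarts the period.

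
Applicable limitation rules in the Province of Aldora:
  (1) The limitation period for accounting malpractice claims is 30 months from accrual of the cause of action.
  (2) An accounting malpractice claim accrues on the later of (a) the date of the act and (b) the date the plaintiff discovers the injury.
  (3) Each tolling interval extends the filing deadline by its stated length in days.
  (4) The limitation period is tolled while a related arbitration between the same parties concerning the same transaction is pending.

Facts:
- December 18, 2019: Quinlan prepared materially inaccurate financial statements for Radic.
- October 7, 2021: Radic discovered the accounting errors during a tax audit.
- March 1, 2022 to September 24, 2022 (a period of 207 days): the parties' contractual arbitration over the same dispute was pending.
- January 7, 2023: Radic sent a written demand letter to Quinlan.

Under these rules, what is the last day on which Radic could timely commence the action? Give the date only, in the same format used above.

October 31, 2024

Taking the later of the act (December 18, 2019) and discovery (October 7, 2021), the claim accrued on October 7, 2021.
The untolled deadline — 30 months after October 7, 2021 — is April 7, 2024.
Because the pending related arbitration ran from March 1, 2022 to September 24, 2022, the deadline is extended by 207 days to October 31, 2024.
Nothing else in the chronology tolls or restarts the period.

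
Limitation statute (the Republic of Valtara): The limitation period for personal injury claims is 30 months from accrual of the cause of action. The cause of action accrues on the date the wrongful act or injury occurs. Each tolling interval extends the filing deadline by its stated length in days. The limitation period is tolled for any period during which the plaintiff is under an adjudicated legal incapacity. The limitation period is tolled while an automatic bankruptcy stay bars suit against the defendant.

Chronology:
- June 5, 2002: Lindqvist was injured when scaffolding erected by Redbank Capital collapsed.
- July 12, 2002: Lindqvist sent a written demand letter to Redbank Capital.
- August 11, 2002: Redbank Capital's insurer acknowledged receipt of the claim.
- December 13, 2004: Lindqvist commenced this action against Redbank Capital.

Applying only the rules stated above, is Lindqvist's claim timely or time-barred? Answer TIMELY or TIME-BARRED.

TIME-BARRED

The cause of action accrued on June 5, 2002, the date of the act.
The untolled deadline — 30 months after June 5, 2002 — is December 5, 2004.
The other events in the timeline have no effect on the limitation period under the stated rules.
Filing on December 13, 2004 missed the December 5, 2004 deadline — the action is time-barred.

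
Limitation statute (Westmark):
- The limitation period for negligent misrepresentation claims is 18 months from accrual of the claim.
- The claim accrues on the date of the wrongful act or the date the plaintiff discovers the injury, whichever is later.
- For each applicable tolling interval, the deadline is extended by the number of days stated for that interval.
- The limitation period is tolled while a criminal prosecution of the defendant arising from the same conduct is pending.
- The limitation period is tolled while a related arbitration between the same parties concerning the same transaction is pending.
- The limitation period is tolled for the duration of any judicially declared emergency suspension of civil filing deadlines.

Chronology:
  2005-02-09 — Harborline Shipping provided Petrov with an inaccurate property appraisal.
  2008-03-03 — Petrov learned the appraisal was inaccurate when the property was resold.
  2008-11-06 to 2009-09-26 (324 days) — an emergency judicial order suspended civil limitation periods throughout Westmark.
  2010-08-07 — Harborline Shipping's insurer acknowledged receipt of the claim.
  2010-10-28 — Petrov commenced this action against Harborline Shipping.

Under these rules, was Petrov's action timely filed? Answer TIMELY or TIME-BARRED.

The claim accrued on 2008-03-03 — the later of the 2005-02-09 act and the 2008-03-03 discovery.
18 months from 2008-03-03 is 2009-09-03.
The period was tolled for 324 days by the emergency suspension of filing deadlines (2008-11-06 to 2009-09-26), pushing the deadline to 2010-07-24.
The other events in the timeline have no effect on the limitation period under the stated rules.
The 2010-10-28 filing falls after the 2010-07-24 deadline; the claim is time-barred.

TIME-BARRED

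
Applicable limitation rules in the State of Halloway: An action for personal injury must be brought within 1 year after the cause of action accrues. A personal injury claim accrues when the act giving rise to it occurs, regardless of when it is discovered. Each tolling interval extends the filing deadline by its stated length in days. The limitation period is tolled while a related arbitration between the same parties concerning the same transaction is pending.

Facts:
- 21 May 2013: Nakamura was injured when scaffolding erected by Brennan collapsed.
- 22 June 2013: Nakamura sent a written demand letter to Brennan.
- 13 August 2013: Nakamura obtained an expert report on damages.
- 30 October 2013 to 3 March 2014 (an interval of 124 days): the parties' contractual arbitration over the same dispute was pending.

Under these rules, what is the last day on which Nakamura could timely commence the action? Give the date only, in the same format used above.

22 September 2014

The claim accrued on 21 May 2013, when the wrongful act occurred.
1 year from 21 May 2013 is 21 May 2014.
The pending related arbitration from 30 October 2013 to 3 March 2014 tolled the period for 124 days, extending the deadline to 22 September 2014.
Nothing else in the chronology tolls or restarts the period.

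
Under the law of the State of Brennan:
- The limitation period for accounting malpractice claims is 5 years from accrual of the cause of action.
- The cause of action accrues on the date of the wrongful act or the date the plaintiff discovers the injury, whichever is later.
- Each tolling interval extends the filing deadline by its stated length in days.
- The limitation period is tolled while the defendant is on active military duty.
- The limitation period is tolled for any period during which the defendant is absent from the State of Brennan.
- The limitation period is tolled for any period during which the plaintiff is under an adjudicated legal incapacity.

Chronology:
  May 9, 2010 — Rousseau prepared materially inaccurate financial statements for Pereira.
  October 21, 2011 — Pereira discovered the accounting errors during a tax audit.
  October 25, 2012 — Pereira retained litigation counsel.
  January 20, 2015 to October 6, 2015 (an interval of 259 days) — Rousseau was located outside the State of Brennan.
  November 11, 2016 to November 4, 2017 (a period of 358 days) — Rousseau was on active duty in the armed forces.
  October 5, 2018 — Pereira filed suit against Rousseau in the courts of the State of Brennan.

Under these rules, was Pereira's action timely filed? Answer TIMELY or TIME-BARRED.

TIME-BARRED

Taking the later of the act (May 9, 2010) and discovery (October 21, 2011), the claim accrued on October 21, 2011.
Adding the 5 years base period to October 21, 2011 gives a deadline of October 21, 2016, before any tolling.
The period was tolled for 259 days by the defendant's absence from the jurisdiction (January 20, 2015 to October 6, 2015), pushing the deadline to July 7, 2017.
The period was tolled for 358 days by the defendant's active military service (November 11, 2016 to November 4, 2017), pushing the deadline to June 30, 2018.
Nothing else in the chronology tolls or restarts the period.
Pereira filed on October 5, 2018, after the June 30, 2018 deadline, so the action is time-barred.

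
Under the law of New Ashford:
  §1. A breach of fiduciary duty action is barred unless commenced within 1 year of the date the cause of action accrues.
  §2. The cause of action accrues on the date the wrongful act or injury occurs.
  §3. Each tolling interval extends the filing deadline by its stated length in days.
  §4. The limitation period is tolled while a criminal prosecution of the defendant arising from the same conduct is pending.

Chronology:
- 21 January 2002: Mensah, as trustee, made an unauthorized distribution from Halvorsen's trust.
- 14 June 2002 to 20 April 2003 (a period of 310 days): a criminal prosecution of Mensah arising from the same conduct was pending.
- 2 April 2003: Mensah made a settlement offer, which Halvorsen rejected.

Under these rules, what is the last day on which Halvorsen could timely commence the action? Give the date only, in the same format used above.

27 November 2003

The limitation period began to run on 21 January 2002.
The untolled deadline — 1 year after 21 January 2002 — is 21 January 2003.
The pending criminal prosecution from 14 June 2002 to 20 April 2003 tolled the period for 310 days, extending the deadline to 27 November 2003.
Nothing else in the chronology tolls or restarts the period.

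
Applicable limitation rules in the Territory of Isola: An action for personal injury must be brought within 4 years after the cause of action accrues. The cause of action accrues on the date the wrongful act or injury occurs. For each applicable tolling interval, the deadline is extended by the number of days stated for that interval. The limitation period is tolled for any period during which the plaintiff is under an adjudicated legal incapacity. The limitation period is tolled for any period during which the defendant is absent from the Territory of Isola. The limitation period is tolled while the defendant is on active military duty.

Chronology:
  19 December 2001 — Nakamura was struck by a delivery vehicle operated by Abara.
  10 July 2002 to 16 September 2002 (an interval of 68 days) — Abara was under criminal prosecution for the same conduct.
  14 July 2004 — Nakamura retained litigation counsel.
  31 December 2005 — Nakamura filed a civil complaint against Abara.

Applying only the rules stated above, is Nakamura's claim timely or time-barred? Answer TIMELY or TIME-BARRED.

TIME-BARRED

The cause of action accrued on 19 December 2001, the date of the act.
The untolled deadline — 4 years after 19 December 2001 — is 19 December 2005.
No stated provision tolls the period for a criminal prosecution, so the interval from 10 July 2002 to 16 September 2002 has no effect on the deadline.
The other events in the timeline have no effect on the limitation period under the stated rules.
The 31 December 2005 filing falls after the 19 December 2005 deadline; the claim is time-barred.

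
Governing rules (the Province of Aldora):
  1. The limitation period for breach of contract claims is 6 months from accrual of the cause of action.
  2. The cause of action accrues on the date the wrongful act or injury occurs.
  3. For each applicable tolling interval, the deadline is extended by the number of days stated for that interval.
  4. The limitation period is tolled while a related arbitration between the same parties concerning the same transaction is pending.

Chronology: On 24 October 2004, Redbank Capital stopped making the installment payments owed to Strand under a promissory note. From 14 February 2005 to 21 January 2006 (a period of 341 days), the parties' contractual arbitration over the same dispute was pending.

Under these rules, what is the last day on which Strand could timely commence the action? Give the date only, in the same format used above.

The limitation period began to run on 24 October 2004.
6 months from 24 October 2004 is 24 April 2005.
The period was tolled for 341 days by the pending related arbitration (14 February 2005 to 21 January 2006), pushing the deadline to 31 March 2006.

31 March 2006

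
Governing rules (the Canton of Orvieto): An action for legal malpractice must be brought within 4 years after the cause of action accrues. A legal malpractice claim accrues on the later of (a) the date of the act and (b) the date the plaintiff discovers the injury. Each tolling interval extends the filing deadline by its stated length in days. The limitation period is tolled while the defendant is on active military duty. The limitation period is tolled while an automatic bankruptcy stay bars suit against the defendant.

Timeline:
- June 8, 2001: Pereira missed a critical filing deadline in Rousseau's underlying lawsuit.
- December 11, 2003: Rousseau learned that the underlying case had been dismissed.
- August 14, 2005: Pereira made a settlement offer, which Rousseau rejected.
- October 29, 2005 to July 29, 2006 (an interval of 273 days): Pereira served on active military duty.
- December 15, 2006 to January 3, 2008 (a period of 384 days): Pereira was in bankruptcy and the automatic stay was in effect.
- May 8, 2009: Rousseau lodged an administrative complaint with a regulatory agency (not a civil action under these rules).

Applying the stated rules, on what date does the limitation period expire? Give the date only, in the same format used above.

Because discovery on December 11, 2003 post-dates the June 8, 2001 act, accrual under the later-of rule falls on December 11, 2003.
The untolled deadline — 4 years after December 11, 2003 — is December 11, 2007.
Because the defendant's active military service ran from October 29, 2005 to July 29, 2006, the deadline is extended by 273 days to September 9, 2008.
Because the automatic bankruptcy stay ran from December 15, 2006 to January 3, 2008, the deadline is extended by 384 days to September 28, 2009.
Nothing else in the chronology tolls or restarts the period.

September 28, 2009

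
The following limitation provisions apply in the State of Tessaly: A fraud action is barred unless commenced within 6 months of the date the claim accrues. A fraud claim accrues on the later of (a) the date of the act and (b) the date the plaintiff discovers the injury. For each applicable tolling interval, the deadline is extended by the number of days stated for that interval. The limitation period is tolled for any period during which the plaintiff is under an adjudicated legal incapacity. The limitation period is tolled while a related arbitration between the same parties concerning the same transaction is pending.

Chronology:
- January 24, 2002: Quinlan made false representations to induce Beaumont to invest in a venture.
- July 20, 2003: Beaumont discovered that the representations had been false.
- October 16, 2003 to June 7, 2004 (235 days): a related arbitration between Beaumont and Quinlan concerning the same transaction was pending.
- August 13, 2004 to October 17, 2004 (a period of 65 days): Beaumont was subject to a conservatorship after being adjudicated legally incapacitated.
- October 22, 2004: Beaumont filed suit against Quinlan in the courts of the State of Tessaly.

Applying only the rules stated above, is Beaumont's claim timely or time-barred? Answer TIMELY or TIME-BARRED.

TIMELY

Because discovery on July 20, 2003 post-dates the January 24, 2002 act, accrual under the later-of rule falls on July 20, 2003.
Adding the 6 months base period to July 20, 2003 gives a deadline of January 20, 2004, before any tolling.
The pending related arbitration from October 16, 2003 to June 7, 2004 tolled the period for 235 days, extending the deadline to September 11, 2004.
The plaintiff's legal incapacity from August 13, 2004 to October 17, 2004 tolled the period for 65 days, extending the deadline to November 15, 2004.
The October 22, 2004 filing precedes the November 15, 2004 deadline; the claim is timely.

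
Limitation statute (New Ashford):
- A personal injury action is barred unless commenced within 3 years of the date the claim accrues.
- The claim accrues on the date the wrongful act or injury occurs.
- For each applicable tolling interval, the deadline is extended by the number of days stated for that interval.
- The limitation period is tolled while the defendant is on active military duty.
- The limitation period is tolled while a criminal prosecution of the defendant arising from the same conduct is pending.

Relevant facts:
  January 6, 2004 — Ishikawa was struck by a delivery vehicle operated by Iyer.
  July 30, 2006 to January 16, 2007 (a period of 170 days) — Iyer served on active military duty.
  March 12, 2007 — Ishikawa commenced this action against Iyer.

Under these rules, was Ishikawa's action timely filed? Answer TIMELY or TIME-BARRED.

The limitation period began to run on January 6, 2004.
Adding the 3 years base period to January 6, 2004 gives a deadline of January 6, 2007, before any tolling.
Because the defendant's active military service ran from July 30, 2006 to January 16, 2007, the deadline is extended by 170 days to June 25, 2007.
Ishikawa filed on March 12, 2007, before the June 25, 2007 deadline, so the action is timely.

TIMELY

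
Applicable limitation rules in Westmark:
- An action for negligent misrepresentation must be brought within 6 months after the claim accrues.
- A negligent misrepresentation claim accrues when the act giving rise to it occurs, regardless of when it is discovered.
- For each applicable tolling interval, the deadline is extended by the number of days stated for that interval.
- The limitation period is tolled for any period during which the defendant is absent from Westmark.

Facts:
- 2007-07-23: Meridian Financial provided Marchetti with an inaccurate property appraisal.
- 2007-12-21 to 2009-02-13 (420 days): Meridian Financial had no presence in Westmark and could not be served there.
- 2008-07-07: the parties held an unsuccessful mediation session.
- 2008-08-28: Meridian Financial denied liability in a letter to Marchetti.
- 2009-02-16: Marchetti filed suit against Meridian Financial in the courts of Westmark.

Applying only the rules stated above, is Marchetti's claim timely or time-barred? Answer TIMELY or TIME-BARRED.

TIMELY

The limitation period began to run on 2007-07-23.
6 months from 2007-07-23 is 2008-01-23.
The defendant's absence from the jurisdiction from 2007-12-21 to 2009-02-13 tolled the period for 420 days, extending the deadline to 2009-03-18.
The other events in the timeline have no effect on the limitation period under the stated rules.
Marchetti filed on 2009-02-16, before the 2009-03-18 deadline, so the action is timely.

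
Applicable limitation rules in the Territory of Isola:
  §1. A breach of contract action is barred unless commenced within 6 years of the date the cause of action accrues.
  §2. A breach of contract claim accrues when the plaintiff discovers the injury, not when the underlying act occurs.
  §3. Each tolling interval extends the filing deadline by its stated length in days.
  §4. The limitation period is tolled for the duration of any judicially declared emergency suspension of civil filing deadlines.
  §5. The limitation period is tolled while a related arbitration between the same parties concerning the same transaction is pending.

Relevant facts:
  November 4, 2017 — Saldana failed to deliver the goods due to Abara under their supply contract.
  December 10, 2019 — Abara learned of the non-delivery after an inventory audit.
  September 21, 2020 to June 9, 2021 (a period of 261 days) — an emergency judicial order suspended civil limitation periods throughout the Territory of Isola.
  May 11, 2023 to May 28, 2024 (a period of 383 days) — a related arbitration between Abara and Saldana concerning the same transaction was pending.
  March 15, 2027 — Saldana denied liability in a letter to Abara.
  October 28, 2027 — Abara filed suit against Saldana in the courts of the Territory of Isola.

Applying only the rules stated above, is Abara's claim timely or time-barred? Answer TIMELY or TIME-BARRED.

Accrual is tied to discovery, so the period began on December 10, 2019 rather than on November 4, 2017 when the act occurred.
6 years from December 10, 2019 is December 10, 2025.
The period was tolled for 261 days by the emergency suspension of filing deadlines (September 21, 2020 to June 9, 2021), pushing the deadline to August 28, 2026.
Because the pending related arbitration ran from May 11, 2023 to May 28, 2024, the deadline is extended by 383 days to September 15, 2027.
None of the other events listed affects the running of the period under the stated rules.
Filing on October 28, 2027 missed the September 15, 2027 deadline — the action is time-barred.

TIME-BARRED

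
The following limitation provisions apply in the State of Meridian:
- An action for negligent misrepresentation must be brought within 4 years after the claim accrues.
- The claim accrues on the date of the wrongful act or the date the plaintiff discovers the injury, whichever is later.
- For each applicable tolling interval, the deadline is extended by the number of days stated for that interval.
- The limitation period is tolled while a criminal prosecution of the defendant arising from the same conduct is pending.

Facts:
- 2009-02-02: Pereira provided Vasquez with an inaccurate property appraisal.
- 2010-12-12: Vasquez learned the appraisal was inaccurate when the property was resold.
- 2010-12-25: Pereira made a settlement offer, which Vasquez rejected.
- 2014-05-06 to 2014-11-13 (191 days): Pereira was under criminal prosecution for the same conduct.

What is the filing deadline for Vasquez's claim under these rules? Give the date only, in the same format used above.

2015-06-21

The claim accrued on 2010-12-12 — the later of the 2009-02-02 act and the 2010-12-12 discovery.
4 years from 2010-12-12 is 2014-12-12.
Because the pending criminal prosecution ran from 2014-05-06 to 2014-11-13, the deadline is extended by 191 days to 2015-06-21.
None of the other events listed affects the running of the period under the stated rules.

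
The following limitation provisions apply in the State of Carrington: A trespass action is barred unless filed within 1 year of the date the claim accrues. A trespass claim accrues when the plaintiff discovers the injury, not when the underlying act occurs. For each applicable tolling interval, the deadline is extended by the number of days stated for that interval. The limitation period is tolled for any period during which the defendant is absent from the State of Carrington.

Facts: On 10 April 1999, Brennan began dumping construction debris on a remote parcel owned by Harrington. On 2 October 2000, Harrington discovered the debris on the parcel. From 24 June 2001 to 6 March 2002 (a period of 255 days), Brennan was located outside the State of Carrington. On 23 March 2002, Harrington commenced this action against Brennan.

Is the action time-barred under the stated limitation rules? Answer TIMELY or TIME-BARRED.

Accrual is tied to discovery, so the period began on 2 October 2000 rather than on 10 April 1999 when the act occurred.
Adding the 1 year base period to 2 October 2000 gives a deadline of 2 October 2001, before any tolling.
The period was tolled for 255 days by the defendant's absence from the jurisdiction (24 June 2001 to 6 March 2002), pushing the deadline to 14 June 2002.
Harrington filed on 23 March 2002, before the 14 June 2002 deadline, so the action is timely.

TIMELY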